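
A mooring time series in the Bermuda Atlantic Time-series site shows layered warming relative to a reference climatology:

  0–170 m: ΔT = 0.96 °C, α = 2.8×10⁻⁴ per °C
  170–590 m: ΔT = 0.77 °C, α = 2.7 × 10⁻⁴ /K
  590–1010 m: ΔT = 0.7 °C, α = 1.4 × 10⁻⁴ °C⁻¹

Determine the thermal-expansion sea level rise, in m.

0.174 m of thermosteric rise

Layer 1: 2.8×10⁻⁴ × 0.96 × 170 = 0.045696 m
420 × 2.7×10⁻⁴ × 0.77 = 0.087318 m
Layer 3: 1.4×10⁻⁴ × 420 × 0.7 = 0.04116 m
Δh = 0.045696 + 0.087318 + 0.04116 = 0.174174 m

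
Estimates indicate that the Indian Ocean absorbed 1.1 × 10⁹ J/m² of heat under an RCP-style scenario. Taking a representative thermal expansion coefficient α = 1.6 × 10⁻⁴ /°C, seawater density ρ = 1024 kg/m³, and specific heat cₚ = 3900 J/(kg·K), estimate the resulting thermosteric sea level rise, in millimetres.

44.1 mm of thermosteric rise

Δh = αQ/(ρcₚ) = 1.6×10⁻⁴ × 1.1×10⁹ / (1024 × 3900) ≈ 0.044071 m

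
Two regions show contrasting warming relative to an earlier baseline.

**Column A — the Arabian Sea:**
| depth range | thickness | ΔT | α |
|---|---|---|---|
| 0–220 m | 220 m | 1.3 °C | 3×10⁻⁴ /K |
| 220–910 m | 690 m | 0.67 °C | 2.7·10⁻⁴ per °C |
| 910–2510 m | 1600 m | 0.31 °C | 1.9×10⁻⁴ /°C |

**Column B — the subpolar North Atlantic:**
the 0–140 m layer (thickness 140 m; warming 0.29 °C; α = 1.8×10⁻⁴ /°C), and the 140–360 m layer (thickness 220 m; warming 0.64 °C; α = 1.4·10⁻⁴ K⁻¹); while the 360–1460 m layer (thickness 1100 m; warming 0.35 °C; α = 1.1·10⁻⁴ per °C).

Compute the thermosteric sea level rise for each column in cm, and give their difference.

A: 30 cm; B: 6.9 cm; difference 24 cm

A 0–220 m: 220 × 3×10⁻⁴ × 1.3 = 0.08580 m
A 220–910 m: 2.7×10⁻⁴ × 690 × 0.67 = 0.124821 m
A Layer 3: 1600 × 1.9×10⁻⁴ × 0.31 = 0.09424 m
A total: 0.304861 m
B 0.29 × 140 × 1.8×10⁻⁴ = 0.007308 m
B 220 × 1.4×10⁻⁴ × 0.64 = 0.019712 m
B 1.1×10⁻⁴ × 0.35 × 1100 = 0.04235 m
B total: 0.06937 m
Difference: 0.304861 − 0.06937 = 0.235491 m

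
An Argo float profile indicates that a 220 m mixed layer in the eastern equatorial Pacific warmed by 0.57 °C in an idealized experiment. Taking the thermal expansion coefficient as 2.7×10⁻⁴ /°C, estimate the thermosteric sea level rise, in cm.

Δh = αΔT·H = 2.7×10⁻⁴ × 0.57 × 220 = 0.033858 m

about 3.4 cm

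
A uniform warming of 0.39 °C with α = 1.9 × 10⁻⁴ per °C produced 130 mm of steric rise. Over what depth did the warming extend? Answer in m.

H = Δh/(αΔT) = 0.13 / (1.9×10⁻⁴ × 0.39) ≈ 1754 m

about 1800 m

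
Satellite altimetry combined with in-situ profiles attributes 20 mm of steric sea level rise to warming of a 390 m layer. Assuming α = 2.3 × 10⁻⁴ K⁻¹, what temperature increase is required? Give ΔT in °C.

ΔT = Δh/(αH) = 0.02 / (2.3×10⁻⁴ × 390) ≈ 0.2230 °C

0.223 °C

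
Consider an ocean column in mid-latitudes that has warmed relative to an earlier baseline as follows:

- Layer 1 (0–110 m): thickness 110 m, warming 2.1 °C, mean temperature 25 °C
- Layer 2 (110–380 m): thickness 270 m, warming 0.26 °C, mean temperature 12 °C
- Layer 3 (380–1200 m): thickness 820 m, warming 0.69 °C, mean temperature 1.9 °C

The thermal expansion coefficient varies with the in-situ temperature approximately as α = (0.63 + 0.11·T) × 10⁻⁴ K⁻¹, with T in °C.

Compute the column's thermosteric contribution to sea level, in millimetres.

Layer 1: α = (0.63 + 0.11×25)×10⁻⁴ = 3.38×10⁻⁴ K⁻¹
Layer 2: α = (0.63 + 0.11×12)×10⁻⁴ = 1.95×10⁻⁴ K⁻¹
Layer 3: α = (0.63 + 0.11×1.9)×10⁻⁴ = 0.839×10⁻⁴ K⁻¹
Layer 1: 2.1 × 110 × 3.38×10⁻⁴ = 0.078078 m
110–380 m: 1.95×10⁻⁴ × 0.26 × 270 = 0.013689 m
Layer 3: 820 × 0.69 × 0.839×10⁻⁴ = 0.04747062 m
Δh = 0.078078 + 0.013689 + 0.04747062 = 0.13923762 m

Δh ≈ 140 mm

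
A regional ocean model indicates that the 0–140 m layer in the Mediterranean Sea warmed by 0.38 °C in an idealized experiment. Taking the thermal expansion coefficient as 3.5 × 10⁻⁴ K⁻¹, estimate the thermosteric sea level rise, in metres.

Δh = αΔT·H = 3.5×10⁻⁴ × 0.38 × 140 = 0.01862 m

about 0.0186 m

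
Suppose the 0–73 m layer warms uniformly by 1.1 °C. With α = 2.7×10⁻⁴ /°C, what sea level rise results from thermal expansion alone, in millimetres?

Δh = αΔT·H = 2.7×10⁻⁴ × 1.1 × 73 = 0.021681 m

Δh = 21.7 mm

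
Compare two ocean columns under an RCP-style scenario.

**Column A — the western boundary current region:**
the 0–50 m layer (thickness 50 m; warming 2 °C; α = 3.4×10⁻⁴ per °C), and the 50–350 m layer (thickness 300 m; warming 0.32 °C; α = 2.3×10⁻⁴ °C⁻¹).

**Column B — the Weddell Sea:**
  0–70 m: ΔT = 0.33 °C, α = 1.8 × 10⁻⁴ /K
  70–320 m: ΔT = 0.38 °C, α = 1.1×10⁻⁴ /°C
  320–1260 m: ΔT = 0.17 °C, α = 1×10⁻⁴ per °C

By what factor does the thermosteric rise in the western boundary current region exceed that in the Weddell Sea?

A 0–50 m: 50 × 2 × 3.4×10⁻⁴ = 0.03400 m
A 50–350 m: 300 × 2.3×10⁻⁴ × 0.32 = 0.02208 m
A total: 0.05608 m
B Layer 1: 70 × 0.33 × 1.8×10⁻⁴ = 0.004158 m
B 1.1×10⁻⁴ × 250 × 0.38 = 0.01045 m
B 320–1260 m: 1×10⁻⁴ × 940 × 0.17 = 0.01598 m
B total: 0.030588 m
Ratio: 0.05608 / 0.030588 ≈ 1.833

a factor of 1.8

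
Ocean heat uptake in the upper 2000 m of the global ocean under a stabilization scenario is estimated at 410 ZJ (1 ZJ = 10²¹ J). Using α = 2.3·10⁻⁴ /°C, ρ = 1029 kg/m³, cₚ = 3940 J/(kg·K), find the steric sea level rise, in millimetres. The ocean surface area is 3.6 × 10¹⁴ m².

Δh = 64.6 mm

Per unit area: Q = 410×10²¹ / (3.6×10¹⁴) ≈ 1.139×10⁹ J/m²
Δh = αQ/(ρcₚ) = 2.3×10⁻⁴ × 1.139×10⁹ / (1029 × 3940) ≈ 0.064616 m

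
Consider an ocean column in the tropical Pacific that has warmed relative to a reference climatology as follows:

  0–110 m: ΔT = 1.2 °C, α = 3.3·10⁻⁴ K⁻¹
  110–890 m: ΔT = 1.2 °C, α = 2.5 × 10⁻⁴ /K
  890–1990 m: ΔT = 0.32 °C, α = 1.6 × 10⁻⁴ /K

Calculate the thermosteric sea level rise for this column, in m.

0.334 m of thermosteric rise

Layer 1: 3.3×10⁻⁴ × 1.2 × 110 = 0.04356 m
1.2 × 2.5×10⁻⁴ × 780 = 0.23400 m
890–1990 m: 0.32 × 1.6×10⁻⁴ × 1100 = 0.05632 m
Δh = 0.04356 + 0.23400 + 0.05632 = 0.33388 m ≈ 0.334 m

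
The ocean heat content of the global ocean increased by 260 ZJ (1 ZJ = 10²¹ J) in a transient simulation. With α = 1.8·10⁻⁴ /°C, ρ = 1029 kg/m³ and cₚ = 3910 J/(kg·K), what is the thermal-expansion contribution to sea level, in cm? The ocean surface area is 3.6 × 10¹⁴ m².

3.23 cm

Per unit area: Q = 260×10²¹ / (3.6×10¹⁴) ≈ 7.222×10⁸ J/m²
Δh = αQ/(ρcₚ) = 1.8×10⁻⁴ × 7.222×10⁸ / (1029 × 3910) ≈ 0.03231 m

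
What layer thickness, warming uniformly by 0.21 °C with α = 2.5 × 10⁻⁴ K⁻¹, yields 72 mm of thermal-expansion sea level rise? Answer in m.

H = Δh/(αΔT) = 0.072 / (2.5×10⁻⁴ × 0.21) ≈ 1371 m

about 1370 m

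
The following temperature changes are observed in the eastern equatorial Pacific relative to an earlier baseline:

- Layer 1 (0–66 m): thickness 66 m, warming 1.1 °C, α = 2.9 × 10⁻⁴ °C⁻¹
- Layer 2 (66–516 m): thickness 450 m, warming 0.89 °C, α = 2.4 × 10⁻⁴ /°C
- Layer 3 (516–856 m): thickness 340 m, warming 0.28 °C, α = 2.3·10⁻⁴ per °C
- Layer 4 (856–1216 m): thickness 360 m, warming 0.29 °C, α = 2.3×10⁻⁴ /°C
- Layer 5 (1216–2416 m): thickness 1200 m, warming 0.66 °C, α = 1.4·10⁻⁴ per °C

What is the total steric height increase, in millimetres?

Layer 1: 66 × 1.1 × 2.9×10⁻⁴ = 0.021054 m
450 × 0.89 × 2.4×10⁻⁴ = 0.09612 m
516–856 m: 0.28 × 2.3×10⁻⁴ × 340 = 0.021896 m
2.3×10⁻⁴ × 0.29 × 360 = 0.024012 m
Layer 5: 1200 × 0.66 × 1.4×10⁻⁴ = 0.11088 m
Δh = 0.021054 + 0.09612 + 0.021896 + 0.024012 + 0.11088 = 0.273962 m ≈ 274 mm

Δh ≈ 274 mm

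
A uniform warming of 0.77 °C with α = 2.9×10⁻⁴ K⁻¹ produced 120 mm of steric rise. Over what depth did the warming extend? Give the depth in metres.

H = Δh/(αΔT) = 0.12 / (2.9×10⁻⁴ × 0.77) ≈ 537.4 m

540 m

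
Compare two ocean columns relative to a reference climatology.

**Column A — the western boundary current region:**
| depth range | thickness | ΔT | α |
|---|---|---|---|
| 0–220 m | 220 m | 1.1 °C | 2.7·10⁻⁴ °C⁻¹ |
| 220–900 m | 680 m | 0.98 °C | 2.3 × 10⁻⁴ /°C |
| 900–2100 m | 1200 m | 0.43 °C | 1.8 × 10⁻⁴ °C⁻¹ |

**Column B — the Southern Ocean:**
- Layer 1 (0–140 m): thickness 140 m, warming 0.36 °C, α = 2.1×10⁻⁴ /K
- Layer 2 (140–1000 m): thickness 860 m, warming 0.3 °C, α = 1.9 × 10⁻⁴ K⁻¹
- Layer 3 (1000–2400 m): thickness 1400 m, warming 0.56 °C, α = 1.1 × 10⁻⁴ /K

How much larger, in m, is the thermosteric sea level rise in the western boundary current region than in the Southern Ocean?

0.166 m larger

A 0–220 m: 1.1 × 220 × 2.7×10⁻⁴ = 0.06534 m
A 220–900 m: 0.98 × 680 × 2.3×10⁻⁴ = 0.153272 m
A 900–2100 m: 1200 × 0.43 × 1.8×10⁻⁴ = 0.09288 m
A total: 0.311492 m
B Layer 1: 0.36 × 140 × 2.1×10⁻⁴ = 0.010584 m
B 140–1000 m: 860 × 0.3 × 1.9×10⁻⁴ = 0.04902 m
B 1.1×10⁻⁴ × 1400 × 0.56 = 0.08624 m
B total: 0.145844 m
Difference: 0.311492 − 0.145844 = 0.165648 m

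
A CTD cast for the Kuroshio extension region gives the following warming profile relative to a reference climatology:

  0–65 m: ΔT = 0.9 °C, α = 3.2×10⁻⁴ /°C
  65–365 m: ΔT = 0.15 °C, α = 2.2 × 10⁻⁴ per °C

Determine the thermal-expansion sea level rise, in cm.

Δh = 2.86 cm

3.2×10⁻⁴ × 65 × 0.9 = 0.01872 m
65–365 m: 0.15 × 300 × 2.2×10⁻⁴ = 0.00990 m
Δh = 0.01872 + 0.00990 = 0.02862 m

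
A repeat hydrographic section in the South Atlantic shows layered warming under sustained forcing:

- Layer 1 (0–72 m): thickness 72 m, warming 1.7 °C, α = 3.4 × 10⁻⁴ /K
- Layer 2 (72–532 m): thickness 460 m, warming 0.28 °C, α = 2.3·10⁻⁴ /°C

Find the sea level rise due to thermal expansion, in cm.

72 × 3.4×10⁻⁴ × 1.7 = 0.041616 m
Layer 2: 0.28 × 460 × 2.3×10⁻⁴ = 0.029624 m
Δh = 0.041616 + 0.029624 = 0.07124 m

7.1 cm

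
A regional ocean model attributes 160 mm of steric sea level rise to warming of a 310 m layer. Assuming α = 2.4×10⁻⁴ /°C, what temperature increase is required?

ΔT ≈ 2.2 °C

ΔT = Δh/(αH) = 0.16 / (2.4×10⁻⁴ × 310) ≈ 2.151 °C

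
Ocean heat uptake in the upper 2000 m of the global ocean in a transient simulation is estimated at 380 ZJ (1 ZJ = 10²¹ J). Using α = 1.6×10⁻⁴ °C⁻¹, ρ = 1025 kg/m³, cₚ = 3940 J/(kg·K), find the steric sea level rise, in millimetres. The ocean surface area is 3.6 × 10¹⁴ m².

Per unit area: Q = 380×10²¹ / (3.6×10¹⁴) ≈ 1.056×10⁹ J/m²
Δh = αQ/(ρcₚ) = 1.6×10⁻⁴ × 1.056×10⁹ / (1025 × 3940) ≈ 0.041837 m

41.8 mm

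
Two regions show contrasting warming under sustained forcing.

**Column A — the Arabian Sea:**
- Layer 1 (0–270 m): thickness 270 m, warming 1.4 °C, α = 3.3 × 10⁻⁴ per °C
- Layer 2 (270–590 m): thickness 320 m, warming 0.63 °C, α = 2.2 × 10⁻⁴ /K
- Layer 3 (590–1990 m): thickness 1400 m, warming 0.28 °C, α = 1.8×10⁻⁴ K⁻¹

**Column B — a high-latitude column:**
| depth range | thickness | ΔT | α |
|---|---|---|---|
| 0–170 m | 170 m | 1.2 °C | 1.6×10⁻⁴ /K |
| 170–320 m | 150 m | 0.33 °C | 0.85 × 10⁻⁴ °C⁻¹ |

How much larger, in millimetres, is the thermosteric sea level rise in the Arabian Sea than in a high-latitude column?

A 270 × 1.4 × 3.3×10⁻⁴ = 0.12474 m
A 2.2×10⁻⁴ × 320 × 0.63 = 0.044352 m
A 0.28 × 1.8×10⁻⁴ × 1400 = 0.07056 m
A total: 0.239652 m
B 0–170 m: 1.2 × 1.6×10⁻⁴ × 170 = 0.03264 m
B 150 × 0.33 × 0.85×10⁻⁴ = 0.0042075 m
B total: 0.0368475 m
Difference: 0.239652 − 0.0368475 = 0.2028045 m

203 mm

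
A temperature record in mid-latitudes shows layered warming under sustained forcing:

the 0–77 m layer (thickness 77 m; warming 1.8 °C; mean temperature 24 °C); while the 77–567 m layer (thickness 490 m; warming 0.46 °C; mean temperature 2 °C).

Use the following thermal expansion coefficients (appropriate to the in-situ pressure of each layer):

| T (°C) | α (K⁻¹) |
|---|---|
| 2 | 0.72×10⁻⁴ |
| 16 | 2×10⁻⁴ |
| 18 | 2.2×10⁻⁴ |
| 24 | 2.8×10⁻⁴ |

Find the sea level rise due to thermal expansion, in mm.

Layer 1 at 24 °C → α = 2.8×10⁻⁴ K⁻¹
Layer 2 at 2 °C → α = 0.72×10⁻⁴ K⁻¹
0–77 m: 77 × 2.8×10⁻⁴ × 1.8 = 0.038808 m
Layer 2: 0.46 × 0.72×10⁻⁴ × 490 = 0.0162288 m
Δh = 0.038808 + 0.0162288 = 0.0550368 m ≈ 55.0 mm

about 55.0 mm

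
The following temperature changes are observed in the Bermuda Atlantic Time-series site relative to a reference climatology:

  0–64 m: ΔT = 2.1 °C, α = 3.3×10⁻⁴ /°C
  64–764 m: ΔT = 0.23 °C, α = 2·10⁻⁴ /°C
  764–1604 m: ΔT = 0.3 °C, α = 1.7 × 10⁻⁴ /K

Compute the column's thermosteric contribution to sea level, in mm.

0–64 m: 64 × 2.1 × 3.3×10⁻⁴ = 0.044352 m
0.23 × 700 × 2×10⁻⁴ = 0.03220 m
Layer 3: 0.3 × 840 × 1.7×10⁻⁴ = 0.04284 m
Δh = 0.044352 + 0.03220 + 0.04284 = 0.119392 m ≈ 120 mm

Δh ≈ 120 mm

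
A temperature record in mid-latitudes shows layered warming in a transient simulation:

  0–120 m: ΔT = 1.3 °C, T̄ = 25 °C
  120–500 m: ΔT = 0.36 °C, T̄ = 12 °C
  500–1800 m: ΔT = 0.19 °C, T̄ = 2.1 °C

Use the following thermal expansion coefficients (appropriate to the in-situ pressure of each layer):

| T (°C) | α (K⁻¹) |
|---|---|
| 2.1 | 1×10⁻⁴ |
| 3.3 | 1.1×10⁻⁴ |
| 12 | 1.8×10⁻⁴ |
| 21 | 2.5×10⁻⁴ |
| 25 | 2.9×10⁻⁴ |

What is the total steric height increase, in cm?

Δh ≈ 9.5 cm

Layer 1 at 25 °C → α = 2.9×10⁻⁴ K⁻¹
Layer 2 at 12 °C → α = 1.8×10⁻⁴ K⁻¹
Layer 3 at 2.1 °C → α = 1×10⁻⁴ K⁻¹
0–120 m: 1.3 × 2.9×10⁻⁴ × 120 = 0.04524 m
120–500 m: 380 × 0.36 × 1.8×10⁻⁴ = 0.024624 m
500–1800 m: 1300 × 0.19 × 1×10⁻⁴ = 0.02470 m
Δh = 0.04524 + 0.024624 + 0.02470 = 0.094564 m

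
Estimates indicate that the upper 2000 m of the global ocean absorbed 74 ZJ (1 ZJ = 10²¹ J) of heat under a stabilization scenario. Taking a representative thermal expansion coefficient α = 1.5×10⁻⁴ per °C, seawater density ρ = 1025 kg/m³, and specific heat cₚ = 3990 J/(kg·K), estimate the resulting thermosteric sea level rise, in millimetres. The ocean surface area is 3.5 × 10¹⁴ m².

Per unit area: Q = 74×10²¹ / (3.5×10¹⁴) ≈ 2.114×10⁸ J/m²
Δh = αQ/(ρcₚ) = 1.5×10⁻⁴ × 2.114×10⁸ / (1025 × 3990) ≈ 0.0077535 m

7.8 mm of thermosteric rise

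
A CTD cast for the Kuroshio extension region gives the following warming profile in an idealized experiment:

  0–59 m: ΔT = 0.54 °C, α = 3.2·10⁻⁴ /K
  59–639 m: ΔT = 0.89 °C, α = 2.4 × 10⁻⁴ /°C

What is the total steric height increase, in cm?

Δh = 13.4 cm

0–59 m: 59 × 0.54 × 3.2×10⁻⁴ = 0.0101952 m
2.4×10⁻⁴ × 0.89 × 580 = 0.123888 m
Δh = 0.0101952 + 0.123888 = 0.1340832 m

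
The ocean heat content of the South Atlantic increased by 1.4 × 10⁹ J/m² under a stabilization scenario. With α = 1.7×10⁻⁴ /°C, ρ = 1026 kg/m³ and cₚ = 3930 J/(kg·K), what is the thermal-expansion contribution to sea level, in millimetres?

Δh = αQ/(ρcₚ) = 1.7×10⁻⁴ × 1.4×10⁹ / (1026 × 3930) ≈ 0.059025 m

59 mm of thermosteric rise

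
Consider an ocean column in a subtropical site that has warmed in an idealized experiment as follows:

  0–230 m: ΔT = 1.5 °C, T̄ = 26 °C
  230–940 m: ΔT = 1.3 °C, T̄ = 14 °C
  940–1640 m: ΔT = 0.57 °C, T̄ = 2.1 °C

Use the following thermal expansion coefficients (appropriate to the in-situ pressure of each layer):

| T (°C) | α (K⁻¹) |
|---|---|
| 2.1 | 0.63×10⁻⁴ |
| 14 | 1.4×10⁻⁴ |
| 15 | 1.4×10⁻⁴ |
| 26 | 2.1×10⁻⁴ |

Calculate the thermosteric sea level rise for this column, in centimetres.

Δh ≈ 22.7 cm

Layer 1 at 26 °C → α = 2.1×10⁻⁴ K⁻¹
Layer 2 at 14 °C → α = 1.4×10⁻⁴ K⁻¹
Layer 3 at 2.1 °C → α = 0.63×10⁻⁴ K⁻¹
Layer 1: 1.5 × 230 × 2.1×10⁻⁴ = 0.07245 m
Layer 2: 1.4×10⁻⁴ × 1.3 × 710 = 0.12922 m
940–1640 m: 0.57 × 700 × 0.63×10⁻⁴ = 0.025137 m
Δh = 0.07245 + 0.12922 + 0.025137 = 0.226807 m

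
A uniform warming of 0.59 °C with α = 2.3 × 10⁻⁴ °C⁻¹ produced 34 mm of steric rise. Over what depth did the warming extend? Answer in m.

H = Δh/(αΔT) = 0.034 / (2.3×10⁻⁴ × 0.59) ≈ 250.6 m

H ≈ 250 m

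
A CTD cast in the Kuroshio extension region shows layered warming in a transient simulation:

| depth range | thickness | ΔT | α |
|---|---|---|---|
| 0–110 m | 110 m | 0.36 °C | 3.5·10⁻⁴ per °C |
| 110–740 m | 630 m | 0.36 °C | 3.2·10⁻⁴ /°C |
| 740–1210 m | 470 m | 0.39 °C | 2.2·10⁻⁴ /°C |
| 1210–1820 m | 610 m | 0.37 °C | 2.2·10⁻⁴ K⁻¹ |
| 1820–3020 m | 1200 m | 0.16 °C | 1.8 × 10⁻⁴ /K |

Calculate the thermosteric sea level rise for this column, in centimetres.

21 cm of thermosteric rise

0.36 × 3.5×10⁻⁴ × 110 = 0.01386 m
Layer 2: 0.36 × 630 × 3.2×10⁻⁴ = 0.072576 m
2.2×10⁻⁴ × 470 × 0.39 = 0.040326 m
Layer 4: 0.37 × 2.2×10⁻⁴ × 610 = 0.049654 m
1820–3020 m: 0.16 × 1200 × 1.8×10⁻⁴ = 0.03456 m
Δh = 0.01386 + 0.072576 + 0.040326 + 0.049654 + 0.03456 = 0.210976 m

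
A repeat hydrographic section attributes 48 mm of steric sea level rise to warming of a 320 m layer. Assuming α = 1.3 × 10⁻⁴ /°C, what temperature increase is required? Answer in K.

ΔT ≈ 1.15 K

ΔT = Δh/(αH) = 0.048 / (1.3×10⁻⁴ × 320) ≈ 1.154 K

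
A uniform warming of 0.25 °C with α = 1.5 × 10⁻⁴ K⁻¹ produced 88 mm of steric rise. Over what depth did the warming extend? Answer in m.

about 2350 m

H = Δh/(αΔT) = 0.088 / (1.5×10⁻⁴ × 0.25) ≈ 2347 m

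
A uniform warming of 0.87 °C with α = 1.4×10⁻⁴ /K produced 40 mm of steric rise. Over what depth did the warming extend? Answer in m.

H = Δh/(αΔT) = 0.04 / (1.4×10⁻⁴ × 0.87) ≈ 328.4 m

about 328 m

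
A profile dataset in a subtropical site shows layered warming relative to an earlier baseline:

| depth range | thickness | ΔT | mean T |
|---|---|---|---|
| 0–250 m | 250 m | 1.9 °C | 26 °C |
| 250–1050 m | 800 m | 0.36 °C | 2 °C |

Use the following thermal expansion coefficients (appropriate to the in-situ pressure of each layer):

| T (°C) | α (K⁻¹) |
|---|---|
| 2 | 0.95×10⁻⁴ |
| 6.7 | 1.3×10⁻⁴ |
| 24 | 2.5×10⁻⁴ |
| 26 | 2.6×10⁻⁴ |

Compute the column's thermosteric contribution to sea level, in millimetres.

Δh ≈ 151 mm

Layer 1 at 26 °C → α = 2.6×10⁻⁴ K⁻¹
Layer 2 at 2 °C → α = 0.95×10⁻⁴ K⁻¹
Layer 1: 1.9 × 2.6×10⁻⁴ × 250 = 0.12350 m
Layer 2: 800 × 0.36 × 0.95×10⁻⁴ = 0.02736 m
Δh = 0.12350 + 0.02736 = 0.15086 m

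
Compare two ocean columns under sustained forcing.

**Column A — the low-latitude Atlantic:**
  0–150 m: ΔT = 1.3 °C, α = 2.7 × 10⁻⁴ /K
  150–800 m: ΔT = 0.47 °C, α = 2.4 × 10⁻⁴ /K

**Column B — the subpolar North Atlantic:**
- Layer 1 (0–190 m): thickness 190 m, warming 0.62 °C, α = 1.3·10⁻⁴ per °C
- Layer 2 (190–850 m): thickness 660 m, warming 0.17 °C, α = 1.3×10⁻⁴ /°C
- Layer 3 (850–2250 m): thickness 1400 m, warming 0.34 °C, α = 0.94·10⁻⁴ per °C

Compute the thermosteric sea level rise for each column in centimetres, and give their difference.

Δh_A ≈ 12.6 cm, Δh_B ≈ 7.46 cm; difference ≈ 5.13 cm

A Layer 1: 1.3 × 2.7×10⁻⁴ × 150 = 0.05265 m
A Layer 2: 650 × 0.47 × 2.4×10⁻⁴ = 0.07332 m
A total: 0.12597 m
B 190 × 0.62 × 1.3×10⁻⁴ = 0.015314 m
B Layer 2: 660 × 0.17 × 1.3×10⁻⁴ = 0.014586 m
B Layer 3: 0.34 × 1400 × 0.94×10⁻⁴ = 0.044744 m
B total: 0.074644 m
Difference: 0.12597 − 0.074644 = 0.051326 m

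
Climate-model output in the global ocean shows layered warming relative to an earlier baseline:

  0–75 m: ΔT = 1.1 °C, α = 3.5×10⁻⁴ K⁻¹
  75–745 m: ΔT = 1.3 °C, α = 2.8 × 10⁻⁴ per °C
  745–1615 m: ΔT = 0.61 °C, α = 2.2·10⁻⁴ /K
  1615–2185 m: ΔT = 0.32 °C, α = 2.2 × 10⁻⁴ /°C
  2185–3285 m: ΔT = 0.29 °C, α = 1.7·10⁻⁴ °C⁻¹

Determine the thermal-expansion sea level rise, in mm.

1.1 × 75 × 3.5×10⁻⁴ = 0.028875 m
Layer 2: 1.3 × 670 × 2.8×10⁻⁴ = 0.24388 m
0.61 × 2.2×10⁻⁴ × 870 = 0.116754 m
570 × 0.32 × 2.2×10⁻⁴ = 0.040128 m
0.29 × 1.7×10⁻⁴ × 1100 = 0.05423 m
Δh = 0.028875 + 0.24388 + 0.116754 + 0.040128 + 0.05423 = 0.483867 m ≈ 480 mm

about 480 mm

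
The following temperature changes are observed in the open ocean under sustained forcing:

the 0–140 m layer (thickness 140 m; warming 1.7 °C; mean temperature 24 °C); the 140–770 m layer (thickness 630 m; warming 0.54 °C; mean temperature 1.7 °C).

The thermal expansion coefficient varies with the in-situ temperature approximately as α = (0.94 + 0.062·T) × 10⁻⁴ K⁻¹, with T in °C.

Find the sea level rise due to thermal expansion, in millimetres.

Layer 1: α = (0.94 + 0.062×24)×10⁻⁴ = 2.428×10⁻⁴ K⁻¹
Layer 2: α = (0.94 + 0.062×1.7)×10⁻⁴ = 1.0454×10⁻⁴ K⁻¹
0–140 m: 140 × 1.7 × 2.428×10⁻⁴ = 0.0577864 m
0.54 × 630 × 1.0454×10⁻⁴ = 0.035564508 m
Δh = 0.0577864 + 0.035564508 = 0.093350908 m ≈ 93 mm

93 mm of thermosteric rise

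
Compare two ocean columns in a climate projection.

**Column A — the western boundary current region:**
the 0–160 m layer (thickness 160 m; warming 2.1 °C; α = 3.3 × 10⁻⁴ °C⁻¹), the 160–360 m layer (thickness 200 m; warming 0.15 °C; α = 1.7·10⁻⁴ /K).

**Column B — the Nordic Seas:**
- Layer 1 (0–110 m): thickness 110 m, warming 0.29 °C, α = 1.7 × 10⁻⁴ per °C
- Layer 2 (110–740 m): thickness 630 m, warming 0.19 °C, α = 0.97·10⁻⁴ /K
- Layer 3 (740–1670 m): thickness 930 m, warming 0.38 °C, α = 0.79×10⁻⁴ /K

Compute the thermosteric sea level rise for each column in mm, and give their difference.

A: 120 mm; B: 45 mm; difference 71 mm

A 3.3×10⁻⁴ × 160 × 2.1 = 0.11088 m
A 160–360 m: 200 × 0.15 × 1.7×10⁻⁴ = 0.00510 m
A total: 0.11598 m
B 0–110 m: 110 × 1.7×10⁻⁴ × 0.29 = 0.005423 m
B 0.97×10⁻⁴ × 630 × 0.19 = 0.0116109 m
B Layer 3: 930 × 0.79×10⁻⁴ × 0.38 = 0.0279186 m
B total: 0.0449525 m
Difference: 0.11598 − 0.0449525 = 0.0710275 m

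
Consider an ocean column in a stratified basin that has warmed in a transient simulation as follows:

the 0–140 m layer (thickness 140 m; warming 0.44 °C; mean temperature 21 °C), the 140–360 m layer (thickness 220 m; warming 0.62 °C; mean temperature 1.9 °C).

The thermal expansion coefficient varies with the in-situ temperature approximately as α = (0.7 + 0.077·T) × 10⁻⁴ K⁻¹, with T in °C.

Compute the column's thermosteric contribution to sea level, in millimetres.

Δh ≈ 25.8 mm

Layer 1: α = (0.7 + 0.077×21)×10⁻⁴ = 2.317×10⁻⁴ K⁻¹
Layer 2: α = (0.7 + 0.077×1.9)×10⁻⁴ = 0.8463×10⁻⁴ K⁻¹
140 × 0.44 × 2.317×10⁻⁴ = 0.01427272 m
220 × 0.62 × 0.8463×10⁻⁴ = 0.011543532 m
Δh = 0.01427272 + 0.011543532 = 0.025816252 m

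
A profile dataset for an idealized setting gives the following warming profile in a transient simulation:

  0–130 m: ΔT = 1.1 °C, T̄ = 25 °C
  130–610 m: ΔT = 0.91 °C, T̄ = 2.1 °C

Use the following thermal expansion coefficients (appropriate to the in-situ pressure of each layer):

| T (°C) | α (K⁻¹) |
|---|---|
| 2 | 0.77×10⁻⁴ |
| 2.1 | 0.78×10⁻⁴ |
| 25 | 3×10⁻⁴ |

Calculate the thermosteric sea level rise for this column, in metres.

about 0.0770 m

Layer 1 at 25 °C → α = 3×10⁻⁴ K⁻¹
Layer 2 at 2.1 °C → α = 0.78×10⁻⁴ K⁻¹
0–130 m: 130 × 1.1 × 3×10⁻⁴ = 0.04290 m
Layer 2: 480 × 0.91 × 0.78×10⁻⁴ = 0.0340704 m
Δh = 0.04290 + 0.0340704 = 0.0769704 m ≈ 0.0770 m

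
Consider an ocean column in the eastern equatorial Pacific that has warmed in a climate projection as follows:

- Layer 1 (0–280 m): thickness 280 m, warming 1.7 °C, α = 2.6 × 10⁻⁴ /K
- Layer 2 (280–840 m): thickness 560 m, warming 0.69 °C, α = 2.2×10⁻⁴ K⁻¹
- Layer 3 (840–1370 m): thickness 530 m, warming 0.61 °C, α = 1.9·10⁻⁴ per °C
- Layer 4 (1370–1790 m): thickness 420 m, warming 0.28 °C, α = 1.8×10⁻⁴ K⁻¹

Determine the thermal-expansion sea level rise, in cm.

29.1 cm of thermosteric rise

0–280 m: 280 × 1.7 × 2.6×10⁻⁴ = 0.12376 m
Layer 2: 0.69 × 560 × 2.2×10⁻⁴ = 0.085008 m
Layer 3: 1.9×10⁻⁴ × 530 × 0.61 = 0.061427 m
1370–1790 m: 420 × 1.8×10⁻⁴ × 0.28 = 0.021168 m
Δh = 0.12376 + 0.085008 + 0.061427 + 0.021168 = 0.291363 m ≈ 29.1 cm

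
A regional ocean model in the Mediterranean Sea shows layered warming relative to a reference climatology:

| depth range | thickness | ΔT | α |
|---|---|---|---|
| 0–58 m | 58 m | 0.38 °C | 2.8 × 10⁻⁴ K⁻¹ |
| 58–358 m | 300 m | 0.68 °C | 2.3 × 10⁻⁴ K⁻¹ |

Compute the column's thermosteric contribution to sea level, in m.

0–58 m: 58 × 0.38 × 2.8×10⁻⁴ = 0.0061712 m
0.68 × 2.3×10⁻⁴ × 300 = 0.04692 m
Δh = 0.0061712 + 0.04692 = 0.0530912 m

about 0.053 m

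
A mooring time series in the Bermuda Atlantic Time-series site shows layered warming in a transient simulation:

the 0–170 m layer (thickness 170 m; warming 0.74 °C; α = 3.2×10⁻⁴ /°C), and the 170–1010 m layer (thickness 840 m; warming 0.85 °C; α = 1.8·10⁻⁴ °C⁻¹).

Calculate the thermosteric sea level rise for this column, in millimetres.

about 169 mm

Layer 1: 0.74 × 170 × 3.2×10⁻⁴ = 0.040256 m
Layer 2: 840 × 0.85 × 1.8×10⁻⁴ = 0.12852 m
Δh = 0.040256 + 0.12852 = 0.168776 m ≈ 169 mm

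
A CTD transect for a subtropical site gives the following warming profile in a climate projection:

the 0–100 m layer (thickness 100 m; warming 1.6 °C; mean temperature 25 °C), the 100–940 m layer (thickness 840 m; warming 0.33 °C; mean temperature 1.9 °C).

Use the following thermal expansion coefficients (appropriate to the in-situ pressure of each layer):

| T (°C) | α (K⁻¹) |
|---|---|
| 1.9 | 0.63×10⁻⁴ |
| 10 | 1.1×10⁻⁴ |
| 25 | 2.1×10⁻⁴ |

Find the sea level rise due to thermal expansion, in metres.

Layer 1 at 25 °C → α = 2.1×10⁻⁴ K⁻¹
Layer 2 at 1.9 °C → α = 0.63×10⁻⁴ K⁻¹
1.6 × 100 × 2.1×10⁻⁴ = 0.03360 m
Layer 2: 0.33 × 840 × 0.63×10⁻⁴ = 0.0174636 m
Δh = 0.03360 + 0.0174636 = 0.0510636 m

Δh ≈ 0.0511 m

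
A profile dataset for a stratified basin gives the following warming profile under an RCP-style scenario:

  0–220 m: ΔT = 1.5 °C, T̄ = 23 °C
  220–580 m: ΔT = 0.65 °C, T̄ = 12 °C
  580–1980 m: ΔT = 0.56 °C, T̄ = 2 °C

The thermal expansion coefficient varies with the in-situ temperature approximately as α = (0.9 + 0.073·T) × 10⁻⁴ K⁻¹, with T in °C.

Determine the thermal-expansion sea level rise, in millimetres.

Layer 1: α = (0.9 + 0.073×23)×10⁻⁴ = 2.579×10⁻⁴ K⁻¹
Layer 2: α = (0.9 + 0.073×12)×10⁻⁴ = 1.776×10⁻⁴ K⁻¹
Layer 3: α = (0.9 + 0.073×2)×10⁻⁴ = 1.046×10⁻⁴ K⁻¹
Layer 1: 220 × 1.5 × 2.579×10⁻⁴ = 0.085107 m
0.65 × 360 × 1.776×10⁻⁴ = 0.0415584 m
580–1980 m: 0.56 × 1.046×10⁻⁴ × 1400 = 0.0820064 m
Δh = 0.085107 + 0.0415584 + 0.0820064 = 0.2086718 m

210 mm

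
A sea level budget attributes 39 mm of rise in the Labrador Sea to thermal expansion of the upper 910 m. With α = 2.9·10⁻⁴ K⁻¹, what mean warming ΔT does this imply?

ΔT = Δh/(αH) = 0.039 / (2.9×10⁻⁴ × 910) ≈ 0.1478 K

about 0.148 K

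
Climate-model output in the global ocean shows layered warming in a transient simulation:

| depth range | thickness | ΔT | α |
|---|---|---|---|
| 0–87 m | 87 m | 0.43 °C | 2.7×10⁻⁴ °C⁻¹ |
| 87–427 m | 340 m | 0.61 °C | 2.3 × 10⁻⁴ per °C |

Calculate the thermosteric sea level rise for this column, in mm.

0–87 m: 87 × 2.7×10⁻⁴ × 0.43 = 0.0101007 m
340 × 2.3×10⁻⁴ × 0.61 = 0.047702 m
Δh = 0.0101007 + 0.047702 = 0.0578027 m

Δh ≈ 57.8 mm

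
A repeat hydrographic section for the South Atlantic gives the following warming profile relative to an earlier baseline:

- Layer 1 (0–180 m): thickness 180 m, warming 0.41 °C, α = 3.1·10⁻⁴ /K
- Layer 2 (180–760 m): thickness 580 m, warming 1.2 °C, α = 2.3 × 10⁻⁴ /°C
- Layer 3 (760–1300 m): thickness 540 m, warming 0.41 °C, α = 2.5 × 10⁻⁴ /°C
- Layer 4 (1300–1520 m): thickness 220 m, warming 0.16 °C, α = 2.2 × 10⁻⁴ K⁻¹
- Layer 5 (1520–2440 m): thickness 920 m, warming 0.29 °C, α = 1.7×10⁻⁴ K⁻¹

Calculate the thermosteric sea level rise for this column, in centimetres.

29.1 cm

Layer 1: 3.1×10⁻⁴ × 180 × 0.41 = 0.022878 m
1.2 × 2.3×10⁻⁴ × 580 = 0.16008 m
Layer 3: 540 × 2.5×10⁻⁴ × 0.41 = 0.05535 m
1300–1520 m: 0.16 × 220 × 2.2×10⁻⁴ = 0.007744 m
Layer 5: 0.29 × 1.7×10⁻⁴ × 920 = 0.045356 m
Δh = 0.022878 + 0.16008 + 0.05535 + 0.007744 + 0.045356 = 0.291408 m ≈ 29.1 cm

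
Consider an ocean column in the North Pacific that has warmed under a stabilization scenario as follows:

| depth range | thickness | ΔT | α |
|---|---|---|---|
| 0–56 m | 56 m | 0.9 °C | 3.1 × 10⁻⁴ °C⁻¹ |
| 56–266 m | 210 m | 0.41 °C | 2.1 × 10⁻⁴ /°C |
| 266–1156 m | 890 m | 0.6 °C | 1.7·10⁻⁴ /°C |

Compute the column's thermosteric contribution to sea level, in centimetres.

12.4 cm

Layer 1: 56 × 0.9 × 3.1×10⁻⁴ = 0.015624 m
56–266 m: 0.41 × 210 × 2.1×10⁻⁴ = 0.018081 m
266–1156 m: 890 × 1.7×10⁻⁴ × 0.6 = 0.09078 m
Δh = 0.015624 + 0.018081 + 0.09078 = 0.124485 m ≈ 12.4 cm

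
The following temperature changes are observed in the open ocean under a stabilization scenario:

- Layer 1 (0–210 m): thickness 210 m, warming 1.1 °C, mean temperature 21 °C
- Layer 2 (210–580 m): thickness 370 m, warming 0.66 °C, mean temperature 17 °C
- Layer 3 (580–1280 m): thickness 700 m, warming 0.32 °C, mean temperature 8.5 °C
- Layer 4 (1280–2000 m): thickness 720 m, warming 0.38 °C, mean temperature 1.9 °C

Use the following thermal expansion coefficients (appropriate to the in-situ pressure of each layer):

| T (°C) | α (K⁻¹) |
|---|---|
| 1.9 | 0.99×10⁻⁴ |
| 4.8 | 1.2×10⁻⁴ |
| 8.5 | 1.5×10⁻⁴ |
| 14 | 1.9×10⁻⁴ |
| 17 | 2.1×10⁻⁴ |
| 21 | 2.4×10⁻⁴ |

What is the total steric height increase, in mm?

Layer 1 at 21 °C → α = 2.4×10⁻⁴ K⁻¹
Layer 2 at 17 °C → α = 2.1×10⁻⁴ K⁻¹
Layer 3 at 8.5 °C → α = 1.5×10⁻⁴ K⁻¹
Layer 4 at 1.9 °C → α = 0.99×10⁻⁴ K⁻¹
0–210 m: 2.4×10⁻⁴ × 1.1 × 210 = 0.05544 m
Layer 2: 2.1×10⁻⁴ × 0.66 × 370 = 0.051282 m
700 × 0.32 × 1.5×10⁻⁴ = 0.03360 m
0.38 × 0.99×10⁻⁴ × 720 = 0.0270864 m
Δh = 0.05544 + 0.051282 + 0.03360 + 0.0270864 = 0.1674084 m

Δh = 170 mm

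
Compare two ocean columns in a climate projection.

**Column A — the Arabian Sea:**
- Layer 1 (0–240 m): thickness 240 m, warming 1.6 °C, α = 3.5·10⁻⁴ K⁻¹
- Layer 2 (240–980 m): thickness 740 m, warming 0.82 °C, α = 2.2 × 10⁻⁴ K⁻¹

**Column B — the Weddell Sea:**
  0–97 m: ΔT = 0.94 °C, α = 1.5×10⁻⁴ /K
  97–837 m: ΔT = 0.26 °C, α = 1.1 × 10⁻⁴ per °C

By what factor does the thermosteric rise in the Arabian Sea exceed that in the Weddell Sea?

a factor of 7.69

A 3.5×10⁻⁴ × 1.6 × 240 = 0.13440 m
A Layer 2: 2.2×10⁻⁴ × 0.82 × 740 = 0.133496 m
A total: 0.267896 m
B Layer 1: 1.5×10⁻⁴ × 0.94 × 97 = 0.013677 m
B 1.1×10⁻⁴ × 0.26 × 740 = 0.021164 m
B total: 0.034841 m
Ratio: 0.267896 / 0.034841 ≈ 7.689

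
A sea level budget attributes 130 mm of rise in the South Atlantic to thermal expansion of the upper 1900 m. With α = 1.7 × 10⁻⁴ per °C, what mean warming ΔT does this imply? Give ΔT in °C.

ΔT ≈ 0.40 °C

ΔT = Δh/(αH) = 0.13 / (1.7×10⁻⁴ × 1900) ≈ 0.4025 °C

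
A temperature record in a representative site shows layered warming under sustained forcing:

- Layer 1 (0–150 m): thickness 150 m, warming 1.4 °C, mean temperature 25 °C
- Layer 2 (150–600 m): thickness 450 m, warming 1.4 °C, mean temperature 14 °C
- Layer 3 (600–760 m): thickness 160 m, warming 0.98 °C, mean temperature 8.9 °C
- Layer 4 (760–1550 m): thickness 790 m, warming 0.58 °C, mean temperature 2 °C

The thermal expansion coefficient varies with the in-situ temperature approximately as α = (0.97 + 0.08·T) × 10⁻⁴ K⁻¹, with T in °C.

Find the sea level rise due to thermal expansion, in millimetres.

about 270 mm

Layer 1: α = (0.97 + 0.08×25)×10⁻⁴ = 2.97×10⁻⁴ K⁻¹
Layer 2: α = (0.97 + 0.08×14)×10⁻⁴ = 2.09×10⁻⁴ K⁻¹
Layer 3: α = (0.97 + 0.08×8.9)×10⁻⁴ = 1.682×10⁻⁴ K⁻¹
Layer 4: α = (0.97 + 0.08×2)×10⁻⁴ = 1.13×10⁻⁴ K⁻¹
Layer 1: 150 × 2.97×10⁻⁴ × 1.4 = 0.06237 m
2.09×10⁻⁴ × 450 × 1.4 = 0.13167 m
0.98 × 1.682×10⁻⁴ × 160 = 0.02637376 m
1.13×10⁻⁴ × 0.58 × 790 = 0.0517766 m
Δh = 0.06237 + 0.13167 + 0.02637376 + 0.0517766 = 0.27219036 m ≈ 270 mm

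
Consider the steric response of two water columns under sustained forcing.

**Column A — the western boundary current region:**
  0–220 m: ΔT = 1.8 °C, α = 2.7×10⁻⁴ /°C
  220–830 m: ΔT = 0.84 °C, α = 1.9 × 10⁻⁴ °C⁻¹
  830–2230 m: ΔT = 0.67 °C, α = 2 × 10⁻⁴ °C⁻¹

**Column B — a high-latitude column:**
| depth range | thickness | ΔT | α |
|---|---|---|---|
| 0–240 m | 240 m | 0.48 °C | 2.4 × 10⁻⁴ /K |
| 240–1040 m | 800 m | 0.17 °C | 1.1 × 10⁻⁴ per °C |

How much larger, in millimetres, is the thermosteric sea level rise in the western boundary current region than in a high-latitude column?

349 mm

A 0–220 m: 220 × 1.8 × 2.7×10⁻⁴ = 0.10692 m
A 610 × 0.84 × 1.9×10⁻⁴ = 0.097356 m
A Layer 3: 2×10⁻⁴ × 0.67 × 1400 = 0.18760 m
A total: 0.391876 m
B Layer 1: 240 × 0.48 × 2.4×10⁻⁴ = 0.027648 m
B Layer 2: 0.17 × 800 × 1.1×10⁻⁴ = 0.01496 m
B total: 0.042608 m
Difference: 0.391876 − 0.042608 = 0.349268 m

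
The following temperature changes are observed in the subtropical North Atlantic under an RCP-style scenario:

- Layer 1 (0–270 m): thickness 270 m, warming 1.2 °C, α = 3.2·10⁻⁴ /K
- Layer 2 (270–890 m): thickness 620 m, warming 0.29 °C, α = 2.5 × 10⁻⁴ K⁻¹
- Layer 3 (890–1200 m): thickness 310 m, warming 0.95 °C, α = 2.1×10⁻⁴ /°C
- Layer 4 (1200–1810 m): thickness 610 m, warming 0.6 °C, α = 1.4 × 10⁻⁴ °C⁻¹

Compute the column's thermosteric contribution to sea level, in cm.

0–270 m: 1.2 × 3.2×10⁻⁴ × 270 = 0.10368 m
270–890 m: 2.5×10⁻⁴ × 620 × 0.29 = 0.04495 m
Layer 3: 310 × 0.95 × 2.1×10⁻⁴ = 0.061845 m
Layer 4: 610 × 1.4×10⁻⁴ × 0.6 = 0.05124 m
Δh = 0.10368 + 0.04495 + 0.061845 + 0.05124 = 0.261715 m

26 cm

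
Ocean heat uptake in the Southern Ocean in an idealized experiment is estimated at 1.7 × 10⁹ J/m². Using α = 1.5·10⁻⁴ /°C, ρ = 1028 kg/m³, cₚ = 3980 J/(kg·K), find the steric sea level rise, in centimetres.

6.23 cm

Δh = αQ/(ρcₚ) = 1.5×10⁻⁴ × 1.7×10⁹ / (1028 × 3980) ≈ 0.062325 m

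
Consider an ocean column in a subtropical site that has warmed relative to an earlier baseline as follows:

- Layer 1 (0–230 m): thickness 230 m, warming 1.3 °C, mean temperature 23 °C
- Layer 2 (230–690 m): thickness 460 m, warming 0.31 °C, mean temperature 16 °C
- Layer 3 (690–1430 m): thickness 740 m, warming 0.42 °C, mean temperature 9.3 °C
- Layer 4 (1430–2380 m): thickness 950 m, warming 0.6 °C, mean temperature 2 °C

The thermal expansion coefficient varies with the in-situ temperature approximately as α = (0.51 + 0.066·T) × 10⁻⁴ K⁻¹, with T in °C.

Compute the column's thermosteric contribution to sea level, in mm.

Layer 1: α = (0.51 + 0.066×23)×10⁻⁴ = 2.028×10⁻⁴ K⁻¹
Layer 2: α = (0.51 + 0.066×16)×10⁻⁴ = 1.566×10⁻⁴ K⁻¹
Layer 3: α = (0.51 + 0.066×9.3)×10⁻⁴ = 1.1238×10⁻⁴ K⁻¹
Layer 4: α = (0.51 + 0.066×2)×10⁻⁴ = 0.642×10⁻⁴ K⁻¹
2.028×10⁻⁴ × 1.3 × 230 = 0.0606372 m
Layer 2: 460 × 0.31 × 1.566×10⁻⁴ = 0.02233116 m
Layer 3: 0.42 × 740 × 1.1238×10⁻⁴ = 0.034927704 m
0.642×10⁻⁴ × 950 × 0.6 = 0.036594 m
Δh = 0.0606372 + 0.02233116 + 0.034927704 + 0.036594 = 0.154490064 m

Δh ≈ 150 mm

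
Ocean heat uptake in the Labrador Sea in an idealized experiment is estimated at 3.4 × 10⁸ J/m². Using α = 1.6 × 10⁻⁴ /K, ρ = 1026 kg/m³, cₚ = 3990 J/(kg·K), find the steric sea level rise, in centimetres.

about 1.3 cm

Δh = αQ/(ρcₚ) = 1.6×10⁻⁴ × 3.4×10⁸ / (1026 × 3990) ≈ 0.013289 m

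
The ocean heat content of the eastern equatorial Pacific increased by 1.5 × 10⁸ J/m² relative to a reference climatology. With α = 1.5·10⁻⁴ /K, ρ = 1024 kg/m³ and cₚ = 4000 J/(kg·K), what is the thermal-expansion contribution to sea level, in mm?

Δh = αQ/(ρcₚ) = 1.5×10⁻⁴ × 1.5×10⁸ / (1024 × 4000) ≈ 0.0054932 m

Δh = 5.5 mm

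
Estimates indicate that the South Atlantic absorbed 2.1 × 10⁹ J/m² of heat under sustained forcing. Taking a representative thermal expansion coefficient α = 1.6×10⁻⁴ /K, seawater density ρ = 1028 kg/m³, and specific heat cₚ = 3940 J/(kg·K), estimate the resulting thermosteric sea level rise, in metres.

Δh = 0.083 m

Δh = αQ/(ρcₚ) = 1.6×10⁻⁴ × 2.1×10⁹ / (1028 × 3940) ≈ 0.082956 m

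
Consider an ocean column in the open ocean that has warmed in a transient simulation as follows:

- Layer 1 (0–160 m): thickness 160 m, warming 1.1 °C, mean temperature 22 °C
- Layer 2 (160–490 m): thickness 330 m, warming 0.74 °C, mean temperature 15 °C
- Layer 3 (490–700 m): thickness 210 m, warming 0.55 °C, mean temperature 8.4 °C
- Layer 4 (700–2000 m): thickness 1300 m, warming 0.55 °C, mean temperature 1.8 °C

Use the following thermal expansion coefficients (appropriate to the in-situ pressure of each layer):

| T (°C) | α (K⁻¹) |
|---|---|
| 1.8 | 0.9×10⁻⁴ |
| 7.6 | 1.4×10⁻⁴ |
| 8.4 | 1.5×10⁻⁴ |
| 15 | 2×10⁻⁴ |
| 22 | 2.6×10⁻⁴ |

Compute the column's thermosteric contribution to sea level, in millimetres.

about 180 mm

Layer 1 at 22 °C → α = 2.6×10⁻⁴ K⁻¹
Layer 2 at 15 °C → α = 2×10⁻⁴ K⁻¹
Layer 3 at 8.4 °C → α = 1.5×10⁻⁴ K⁻¹
Layer 4 at 1.8 °C → α = 0.9×10⁻⁴ K⁻¹
Layer 1: 1.1 × 160 × 2.6×10⁻⁴ = 0.04576 m
160–490 m: 330 × 2×10⁻⁴ × 0.74 = 0.04884 m
210 × 1.5×10⁻⁴ × 0.55 = 0.017325 m
Layer 4: 0.9×10⁻⁴ × 1300 × 0.55 = 0.06435 m
Δh = 0.04576 + 0.04884 + 0.017325 + 0.06435 = 0.176275 m ≈ 180 mm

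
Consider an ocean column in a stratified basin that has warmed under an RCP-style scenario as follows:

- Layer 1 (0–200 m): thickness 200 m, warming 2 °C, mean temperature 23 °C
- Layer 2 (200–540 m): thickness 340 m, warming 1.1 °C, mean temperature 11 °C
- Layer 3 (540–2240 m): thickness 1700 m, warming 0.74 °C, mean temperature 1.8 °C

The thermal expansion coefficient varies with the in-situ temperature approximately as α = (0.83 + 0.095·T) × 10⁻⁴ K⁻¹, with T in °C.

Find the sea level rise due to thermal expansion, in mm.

Layer 1: α = (0.83 + 0.095×23)×10⁻⁴ = 3.015×10⁻⁴ K⁻¹
Layer 2: α = (0.83 + 0.095×11)×10⁻⁴ = 1.875×10⁻⁴ K⁻¹
Layer 3: α = (0.83 + 0.095×1.8)×10⁻⁴ = 1.001×10⁻⁴ K⁻¹
200 × 2 × 3.015×10⁻⁴ = 0.12060 m
Layer 2: 340 × 1.875×10⁻⁴ × 1.1 = 0.070125 m
540–2240 m: 1700 × 1.001×10⁻⁴ × 0.74 = 0.1259258 m
Δh = 0.12060 + 0.070125 + 0.1259258 = 0.3166508 m ≈ 320 mm

about 320 mm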